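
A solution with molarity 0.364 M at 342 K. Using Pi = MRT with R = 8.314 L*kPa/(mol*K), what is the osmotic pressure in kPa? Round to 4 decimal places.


Osmotic pressure (van't Hoff): Pi = M*R*T.
RT = 8.314 * 342 = 2843.388
Pi = 0.364 * 2843.388
Pi = 1034.993232 kPa, rounded to 4 dp:

1034.9932 kPa


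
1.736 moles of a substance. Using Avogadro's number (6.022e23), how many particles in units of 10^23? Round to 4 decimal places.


N = n * NA, then divide by 1e23 for the requested units.
N / 1e23 = n * 6.022
N / 1e23 = 1.736 * 6.022
N / 1e23 = 10.454192, rounded to 4 dp:

10.4542


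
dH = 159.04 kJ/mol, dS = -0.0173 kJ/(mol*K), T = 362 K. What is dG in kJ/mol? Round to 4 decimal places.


Gibbs: dG = dH - T*dS (consistent units, dS already in kJ/(mol*K)).
T*dS = 362 * -0.0173 = -6.2626
dG = 159.04 - (-6.2626)
dG = 165.3026 kJ/mol, rounded to 4 dp:

165.3026 kJ/mol


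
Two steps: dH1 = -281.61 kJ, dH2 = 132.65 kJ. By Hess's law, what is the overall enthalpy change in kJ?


Hess's law: enthalpy is a state function, so add the step enthalpies.
dH_total = dH1 + dH2 = -281.61 + (132.65)
dH_total = -148.96 kJ:

-148.96 kJ


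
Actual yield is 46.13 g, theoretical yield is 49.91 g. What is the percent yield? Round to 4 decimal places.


% yield = 100 * actual / theoretical
% yield = 100 * 46.13 / 49.91
% yield = 92.42636746 %, rounded to 4 dp:

92.4264 %


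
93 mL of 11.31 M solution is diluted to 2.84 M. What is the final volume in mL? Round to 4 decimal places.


Dilution: M1*V1 = M2*V2, solve for V2.
V2 = M1*V1 / M2
V2 = 11.31 * 93 / 2.84
V2 = 1051.83 / 2.84
V2 = 370.36267606 mL, rounded to 4 dp:

370.3627 mL


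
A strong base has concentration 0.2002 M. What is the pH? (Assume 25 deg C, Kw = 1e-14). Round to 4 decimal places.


A strong base dissociates completely, so [OH-] equals the given concentration.
pOH = -log10([OH-]) = -log10(0.2002) = 0.698536
pH = 14 - pOH = 14 - 0.698536
pH = 13.301464, rounded to 4 dp:

13.3015


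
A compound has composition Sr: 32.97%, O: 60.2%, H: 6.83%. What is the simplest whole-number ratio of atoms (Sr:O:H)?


Assume 100 g of compound, divide each mass% by atomic mass to get moles, then normalize by the smallest to get a raw atom ratio.
Moles per 100 g: Sr: 32.97/87.62 = 0.3763, O: 60.2/15.999 = 3.7627, H: 6.83/1.008 = 6.7758
Raw ratio (divide by min = 0.3763): Sr: 1.0, O: 10.0, H: 18.007
Multiply by 1 to clear fractions: Sr: 1.0 ~= 1, O: 10.0 ~= 10, H: 18.007 ~= 18
Reduce by GCD to get the simplest whole-number ratio:

1:10:18


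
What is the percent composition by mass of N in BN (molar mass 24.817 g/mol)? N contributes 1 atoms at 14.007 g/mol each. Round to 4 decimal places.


pct = 100 * (n_elem * M_elem) / M_total
mass_contribution = 1 * 14.007 = 14.007 g/mol
pct = 100 * 14.007 / 24.817
pct = 56.44114921 %, rounded to 4 dp:

56.4411 %


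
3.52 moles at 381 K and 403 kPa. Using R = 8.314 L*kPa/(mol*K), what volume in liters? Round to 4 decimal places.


PV = nRT, solve for V = nRT / P.
nRT = 3.52 * 8.314 * 381 = 11150.0717
V = 11150.0717 / 403
V = 27.66767171 L, rounded to 4 dp:

27.6677 L


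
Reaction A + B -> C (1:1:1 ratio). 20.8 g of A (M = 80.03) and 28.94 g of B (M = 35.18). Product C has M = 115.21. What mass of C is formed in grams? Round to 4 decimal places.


Find moles of each reactant; the smaller value is the limiting reagent in a 1:1:1 reaction, so moles_C equals moles of the limiter.
n_A = mass_A / M_A = 20.8 / 80.03 = 0.259903 mol
n_B = mass_B / M_B = 28.94 / 35.18 = 0.822626 mol
Limiting reagent: A (smaller), n_limiting = 0.259903 mol
mass_C = n_limiting * M_C = 0.259903 * 115.21
mass_C = 29.94342463 g, rounded to 4 dp:

29.9434 g


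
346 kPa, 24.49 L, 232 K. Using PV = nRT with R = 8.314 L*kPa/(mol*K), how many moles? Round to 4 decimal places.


PV = nRT, solve for n = PV / (RT).
PV = 346 * 24.49 = 8473.54
RT = 8.314 * 232 = 1928.848
n = 8473.54 / 1928.848
n = 4.39305741 mol, rounded to 4 dp:

4.3931 mol


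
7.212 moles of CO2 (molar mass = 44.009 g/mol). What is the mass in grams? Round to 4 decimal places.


mass = n * M
mass = 7.212 * 44.009
mass = 317.392908 g, rounded to 4 dp:

317.3929 g


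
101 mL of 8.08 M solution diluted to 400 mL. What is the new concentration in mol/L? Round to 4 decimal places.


Dilution: M1*V1 = M2*V2, solve for M2.
M2 = M1*V1 / V2
M2 = 8.08 * 101 / 400
M2 = 816.08 / 400
M2 = 2.0402 mol/L, rounded to 4 dp:

2.0402 mol/L


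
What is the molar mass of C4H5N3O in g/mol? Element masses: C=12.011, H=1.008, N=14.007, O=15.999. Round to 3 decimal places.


M = sum(count * atomic_mass) over atoms.
M = 4*12.011 + 5*1.008 + 3*14.007 + 1*15.999
M = 48.044 + 5.04 + 42.021 + 15.999
M = 111.104 g/mol, rounded to 3 dp:

111.104 g/mol


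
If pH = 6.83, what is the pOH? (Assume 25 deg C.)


At 25 deg C, pH + pOH = 14.
pOH = 14 - pH = 14 - 6.83
pOH = 7.17:

7.17


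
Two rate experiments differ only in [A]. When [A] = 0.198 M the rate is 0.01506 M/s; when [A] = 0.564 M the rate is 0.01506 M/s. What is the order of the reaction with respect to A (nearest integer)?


Rate is proportional to [A]^n, so rate2/rate1 = ([A]2/[A]1)^n. Take logs to solve for n.
rate2/rate1 = 0.01506 / 0.01506 = 1.0
[A]2/[A]1 = 0.564 / 0.198 = 2.8485
n = ln(1.0) / ln(2.8485) = 0.0
Nearest integer order:

0


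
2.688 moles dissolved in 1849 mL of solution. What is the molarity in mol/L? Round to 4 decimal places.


Convert volume to liters: V_L = V_mL / 1000.
V_L = 1849 / 1000 = 1.849 L
M = n / V_L = 2.688 / 1.849
M = 1.45375879 mol/L, rounded to 4 dp:

1.4538 mol/L


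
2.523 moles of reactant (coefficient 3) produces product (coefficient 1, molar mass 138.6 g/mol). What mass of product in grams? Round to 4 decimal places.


Use the coefficient ratio to convert reactant moles to product moles, then multiply by the product's molar mass.
moles_P = moles_R * (coeff_P / coeff_R) = 2.523 * (1/3) = 0.841
mass_P = moles_P * M_P = 0.841 * 138.6
mass_P = 116.5626 g, rounded to 4 dp:

116.5626 g


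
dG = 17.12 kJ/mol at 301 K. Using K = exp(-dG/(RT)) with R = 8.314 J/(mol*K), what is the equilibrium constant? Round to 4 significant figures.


dG is in kJ/mol; multiply by 1000 to match R in J/(mol*K).
RT = 8.314 * 301 = 2502.514 J/mol
exponent = -dG*1000 / (RT) = -(17.12*1000) / 2502.514 = -6.84112057
K = exp(-6.84112057)
K = 0.0010689049, rounded to 4 significant figures:

0.001069


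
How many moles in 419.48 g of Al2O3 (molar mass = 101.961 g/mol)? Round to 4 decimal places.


n = mass / M
n = 419.48 / 101.961
n = 4.11412207 mol, rounded to 4 dp:

4.1141 mol


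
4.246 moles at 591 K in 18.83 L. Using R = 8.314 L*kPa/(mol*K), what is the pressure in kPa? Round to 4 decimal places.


PV = nRT, solve for P = nRT / V.
nRT = 4.246 * 8.314 * 591 = 20863.0352
P = 20863.0352 / 18.83
P = 1107.96788104 kPa, rounded to 4 dp:

1107.9679 kPa


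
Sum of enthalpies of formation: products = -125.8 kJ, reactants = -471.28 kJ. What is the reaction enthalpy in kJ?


dH_rxn = sum(dH_f products) - sum(dH_f reactants)
dH_rxn = -125.8 - (-471.28)
dH_rxn = 345.48 kJ:

345.48 kJ


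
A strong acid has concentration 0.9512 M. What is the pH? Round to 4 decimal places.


A strong acid dissociates completely, so [H+] equals the given concentration.
pH = -log10([H+]) = -log10(0.9512)
pH = 0.02172816, rounded to 4 dp:

0.0217


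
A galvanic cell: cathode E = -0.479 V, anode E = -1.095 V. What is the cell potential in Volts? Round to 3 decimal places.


Standard cell potential: E_cell = E_cathode - E_anode.
E_cell = -0.479 - (-1.095)
E_cell = 0.616 V, rounded to 3 dp:

0.616 V


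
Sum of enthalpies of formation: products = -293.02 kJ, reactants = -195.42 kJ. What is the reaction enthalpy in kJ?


dH_rxn = sum(dH_f products) - sum(dH_f reactants)
dH_rxn = -293.02 - (-195.42)
dH_rxn = -97.6 kJ:

-97.60 kJ


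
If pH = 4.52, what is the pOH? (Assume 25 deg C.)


At 25 deg C, pH + pOH = 14.
pOH = 14 - pH = 14 - 4.52
pOH = 9.48:

9.48


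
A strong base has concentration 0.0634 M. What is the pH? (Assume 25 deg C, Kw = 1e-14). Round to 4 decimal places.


A strong base dissociates completely, so [OH-] equals the given concentration.
pOH = -log10([OH-]) = -log10(0.0634) = 1.197911
pH = 14 - pOH = 14 - 1.197911
pH = 12.802089, rounded to 4 dp:

12.8021


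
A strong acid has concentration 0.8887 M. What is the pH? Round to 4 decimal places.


A strong acid dissociates completely, so [H+] equals the given concentration.
pH = -log10([H+]) = -log10(0.8887)
pH = 0.05124482, rounded to 4 dp:

0.0512


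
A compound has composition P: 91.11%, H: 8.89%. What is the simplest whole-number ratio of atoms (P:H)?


Assume 100 g of compound, divide each mass% by atomic mass to get moles, then normalize by the smallest to get a raw atom ratio.
Moles per 100 g: P: 91.11/30.974 = 2.9415, H: 8.89/1.008 = 8.8194
Raw ratio (divide by min = 2.9415): P: 1.0, H: 2.998
Multiply by 1 to clear fractions: P: 1.0 ~= 1, H: 2.998 ~= 3
Reduce by GCD to get the simplest whole-number ratio:

1:3


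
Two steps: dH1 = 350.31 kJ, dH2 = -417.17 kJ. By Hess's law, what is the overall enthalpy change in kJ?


Hess's law: enthalpy is a state function, so add the step enthalpies.
dH_total = dH1 + dH2 = 350.31 + (-417.17)
dH_total = -66.86 kJ:

-66.86 kJ


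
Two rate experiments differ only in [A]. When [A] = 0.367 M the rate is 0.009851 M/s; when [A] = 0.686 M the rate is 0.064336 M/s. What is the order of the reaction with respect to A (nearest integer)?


Rate is proportional to [A]^n, so rate2/rate1 = ([A]2/[A]1)^n. Take logs to solve for n.
rate2/rate1 = 0.064336 / 0.009851 = 6.5309
[A]2/[A]1 = 0.686 / 0.367 = 1.8692
n = ln(6.5309) / ln(1.8692) = 3.0
Nearest integer order:

3


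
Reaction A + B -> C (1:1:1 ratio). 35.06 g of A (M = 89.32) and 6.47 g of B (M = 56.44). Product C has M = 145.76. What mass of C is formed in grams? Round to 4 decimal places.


Find moles of each reactant; the smaller value is the limiting reagent in a 1:1:1 reaction, so moles_C equals moles of the limiter.
n_A = mass_A / M_A = 35.06 / 89.32 = 0.392521 mol
n_B = mass_B / M_B = 6.47 / 56.44 = 0.114635 mol
Limiting reagent: B (smaller), n_limiting = 0.114635 mol
mass_C = n_limiting * M_C = 0.114635 * 145.76
mass_C = 16.7091976 g, rounded to 4 dp:

16.7092 g


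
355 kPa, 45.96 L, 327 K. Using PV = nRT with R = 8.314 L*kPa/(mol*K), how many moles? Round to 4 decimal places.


PV = nRT, solve for n = PV / (RT).
PV = 355 * 45.96 = 16315.8
RT = 8.314 * 327 = 2718.678
n = 16315.8 / 2718.678
n = 6.00137273 mol, rounded to 4 dp:

6.0014 mol


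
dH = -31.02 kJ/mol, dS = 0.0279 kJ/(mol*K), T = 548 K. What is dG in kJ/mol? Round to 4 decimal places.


Gibbs: dG = dH - T*dS (consistent units, dS already in kJ/(mol*K)).
T*dS = 548 * 0.0279 = 15.2892
dG = -31.02 - (15.2892)
dG = -46.3092 kJ/mol, rounded to 4 dp:

-46.3092 kJ/mol


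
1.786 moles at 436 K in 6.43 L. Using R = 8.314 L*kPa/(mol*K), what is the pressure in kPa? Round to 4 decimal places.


PV = nRT, solve for P = nRT / V.
nRT = 1.786 * 8.314 * 436 = 6474.0785
P = 6474.0785 / 6.43
P = 1006.85513219 kPa, rounded to 4 dp:

1006.8551 kPa


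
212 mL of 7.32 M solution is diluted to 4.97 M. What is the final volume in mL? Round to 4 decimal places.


Dilution: M1*V1 = M2*V2, solve for V2.
V2 = M1*V1 / M2
V2 = 7.32 * 212 / 4.97
V2 = 1551.84 / 4.97
V2 = 312.24144869 mL, rounded to 4 dp:

312.2414 mL


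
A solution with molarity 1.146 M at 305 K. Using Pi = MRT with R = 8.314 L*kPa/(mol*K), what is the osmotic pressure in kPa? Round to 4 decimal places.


Osmotic pressure (van't Hoff): Pi = M*R*T.
RT = 8.314 * 305 = 2535.77
Pi = 1.146 * 2535.77
Pi = 2905.99242 kPa, rounded to 4 dp:

2905.9924 kPa


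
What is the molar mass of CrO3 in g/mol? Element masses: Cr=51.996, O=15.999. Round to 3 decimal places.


M = sum(count * atomic_mass) over atoms.
M = 1*51.996 + 3*15.999
M = 51.996 + 47.997
M = 99.993 g/mol, rounded to 3 dp:

99.993 g/mol


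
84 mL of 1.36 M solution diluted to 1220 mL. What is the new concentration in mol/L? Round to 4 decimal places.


Dilution: M1*V1 = M2*V2, solve for M2.
M2 = M1*V1 / V2
M2 = 1.36 * 84 / 1220
M2 = 114.24 / 1220
M2 = 0.09363934 mol/L, rounded to 4 dp:

0.0936 mol/L


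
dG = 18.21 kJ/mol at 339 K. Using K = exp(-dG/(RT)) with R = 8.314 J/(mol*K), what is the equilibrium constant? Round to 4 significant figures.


dG is in kJ/mol; multiply by 1000 to match R in J/(mol*K).
RT = 8.314 * 339 = 2818.446 J/mol
exponent = -dG*1000 / (RT) = -(18.21*1000) / 2818.446 = -6.46100724
K = exp(-6.46100724)
K = 0.0015632204, rounded to 4 significant figures:

0.001563


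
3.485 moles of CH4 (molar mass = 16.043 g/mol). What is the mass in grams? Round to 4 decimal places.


mass = n * M
mass = 3.485 * 16.043
mass = 55.909855 g, rounded to 4 dp:

55.9099 g


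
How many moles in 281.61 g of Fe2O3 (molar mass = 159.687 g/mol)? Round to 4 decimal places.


n = mass / M
n = 281.61 / 159.687
n = 1.76351237 mol, rounded to 4 dp:

1.7635 mol


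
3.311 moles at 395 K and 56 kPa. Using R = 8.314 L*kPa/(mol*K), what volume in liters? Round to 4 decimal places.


PV = nRT, solve for V = nRT / P.
nRT = 3.311 * 8.314 * 395 = 10873.4233
V = 10873.4233 / 56
V = 194.16827321 L, rounded to 4 dp:

194.1683 L


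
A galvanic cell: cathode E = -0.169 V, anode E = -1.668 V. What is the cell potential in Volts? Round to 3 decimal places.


Standard cell potential: E_cell = E_cathode - E_anode.
E_cell = -0.169 - (-1.668)
E_cell = 1.499 V, rounded to 3 dp:

1.499 V


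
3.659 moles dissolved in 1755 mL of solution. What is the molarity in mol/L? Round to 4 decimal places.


Convert volume to liters: V_L = V_mL / 1000.
V_L = 1755 / 1000 = 1.755 L
M = n / V_L = 3.659 / 1.755
M = 2.08490028 mol/L, rounded to 4 dp:

2.0849 mol/L


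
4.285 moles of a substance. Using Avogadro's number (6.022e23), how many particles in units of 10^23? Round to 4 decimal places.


N = n * NA, then divide by 1e23 for the requested units.
N / 1e23 = n * 6.022
N / 1e23 = 4.285 * 6.022
N / 1e23 = 25.80427, rounded to 4 dp:

25.8043


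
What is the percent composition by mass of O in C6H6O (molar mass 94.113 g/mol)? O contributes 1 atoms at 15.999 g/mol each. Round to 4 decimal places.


pct = 100 * (n_elem * M_elem) / M_total
mass_contribution = 1 * 15.999 = 15.999 g/mol
pct = 100 * 15.999 / 94.113
pct = 16.99977686 %, rounded to 4 dp:

16.9998 %


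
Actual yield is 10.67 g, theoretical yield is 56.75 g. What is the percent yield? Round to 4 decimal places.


% yield = 100 * actual / theoretical
% yield = 100 * 10.67 / 56.75
% yield = 18.80176211 %, rounded to 4 dp:

18.8018 %


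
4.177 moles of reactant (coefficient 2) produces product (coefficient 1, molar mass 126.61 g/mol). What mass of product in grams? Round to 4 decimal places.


Use the coefficient ratio to convert reactant moles to product moles, then multiply by the product's molar mass.
moles_P = moles_R * (coeff_P / coeff_R) = 4.177 * (1/2) = 2.0885
mass_P = moles_P * M_P = 2.0885 * 126.61
mass_P = 264.424985 g, rounded to 4 dp:

264.4250 g


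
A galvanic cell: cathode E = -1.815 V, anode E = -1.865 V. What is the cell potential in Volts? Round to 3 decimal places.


Standard cell potential: E_cell = E_cathode - E_anode.
E_cell = -1.815 - (-1.865)
E_cell = 0.05 V, rounded to 3 dp:

0.050 V


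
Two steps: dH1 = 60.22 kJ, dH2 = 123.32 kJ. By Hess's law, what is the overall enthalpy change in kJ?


Hess's law: enthalpy is a state function, so add the step enthalpies.
dH_total = dH1 + dH2 = 60.22 + (123.32)
dH_total = 183.54 kJ:

183.54 kJ


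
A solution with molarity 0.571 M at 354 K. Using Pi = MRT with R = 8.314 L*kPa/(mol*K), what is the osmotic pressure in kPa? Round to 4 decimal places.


Osmotic pressure (van't Hoff): Pi = M*R*T.
RT = 8.314 * 354 = 2943.156
Pi = 0.571 * 2943.156
Pi = 1680.542076 kPa, rounded to 4 dp:

1680.5421 kPa


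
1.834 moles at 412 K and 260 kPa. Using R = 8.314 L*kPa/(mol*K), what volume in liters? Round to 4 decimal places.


PV = nRT, solve for V = nRT / P.
nRT = 1.834 * 8.314 * 412 = 6282.1249
V = 6282.1249 / 260
V = 24.16201885 L, rounded to 4 dp:

24.1620 L


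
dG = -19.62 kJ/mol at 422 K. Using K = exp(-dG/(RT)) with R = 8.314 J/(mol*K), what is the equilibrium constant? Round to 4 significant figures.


dG is in kJ/mol; multiply by 1000 to match R in J/(mol*K).
RT = 8.314 * 422 = 3508.508 J/mol
exponent = -dG*1000 / (RT) = -(-19.62*1000) / 3508.508 = 5.59212064
K = exp(5.59212064)
K = 268.30399, rounded to 4 significant figures:

268.3


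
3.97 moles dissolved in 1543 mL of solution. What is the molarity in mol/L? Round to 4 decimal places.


Convert volume to liters: V_L = V_mL / 1000.
V_L = 1543 / 1000 = 1.543 L
M = n / V_L = 3.97 / 1.543
M = 2.57290992 mol/L, rounded to 4 dp:

2.5729 mol/L


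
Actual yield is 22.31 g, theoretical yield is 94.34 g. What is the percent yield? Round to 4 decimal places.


% yield = 100 * actual / theoretical
% yield = 100 * 22.31 / 94.34
% yield = 23.64850541 %, rounded to 4 dp:

23.6485 %


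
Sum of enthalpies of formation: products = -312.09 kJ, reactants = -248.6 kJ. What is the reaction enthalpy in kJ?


dH_rxn = sum(dH_f products) - sum(dH_f reactants)
dH_rxn = -312.09 - (-248.6)
dH_rxn = -63.49 kJ:

-63.49 kJ


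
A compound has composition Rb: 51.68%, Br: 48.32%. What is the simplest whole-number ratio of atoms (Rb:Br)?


Assume 100 g of compound, divide each mass% by atomic mass to get moles, then normalize by the smallest to get a raw atom ratio.
Moles per 100 g: Rb: 51.68/85.468 = 0.6047, Br: 48.32/79.904 = 0.6047
Raw ratio (divide by min = 0.6047): Rb: 1.0, Br: 1.0
Multiply by 1 to clear fractions: Rb: 1.0 ~= 1, Br: 1.0 ~= 1
Reduce by GCD to get the simplest whole-number ratio:

1:1


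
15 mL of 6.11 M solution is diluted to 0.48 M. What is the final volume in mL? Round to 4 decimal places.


Dilution: M1*V1 = M2*V2, solve for V2.
V2 = M1*V1 / M2
V2 = 6.11 * 15 / 0.48
V2 = 91.65 / 0.48
V2 = 190.9375 mL, rounded to 4 dp:

190.9375 mL


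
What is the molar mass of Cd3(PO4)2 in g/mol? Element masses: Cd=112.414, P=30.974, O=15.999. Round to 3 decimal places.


M = sum(count * atomic_mass) over atoms.
M = 3*112.414 + 2*30.974 + 8*15.999
M = 337.242 + 61.948 + 127.992
M = 527.182 g/mol, rounded to 3 dp:

527.182 g/mol


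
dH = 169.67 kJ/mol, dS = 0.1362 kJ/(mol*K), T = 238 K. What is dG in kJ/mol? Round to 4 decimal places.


Gibbs: dG = dH - T*dS (consistent units, dS already in kJ/(mol*K)).
T*dS = 238 * 0.1362 = 32.4156
dG = 169.67 - (32.4156)
dG = 137.2544 kJ/mol, rounded to 4 dp:

137.2544 kJ/mol


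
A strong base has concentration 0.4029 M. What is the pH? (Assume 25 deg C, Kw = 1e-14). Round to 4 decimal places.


A strong base dissociates completely, so [OH-] equals the given concentration.
pOH = -log10([OH-]) = -log10(0.4029) = 0.394803
pH = 14 - pOH = 14 - 0.394803
pH = 13.605197, rounded to 4 dp:

13.6052


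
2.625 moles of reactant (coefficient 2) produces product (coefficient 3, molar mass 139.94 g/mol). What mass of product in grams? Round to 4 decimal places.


Use the coefficient ratio to convert reactant moles to product moles, then multiply by the product's molar mass.
moles_P = moles_R * (coeff_P / coeff_R) = 2.625 * (3/2) = 3.9375
mass_P = moles_P * M_P = 3.9375 * 139.94
mass_P = 551.01375 g, rounded to 4 dp:

551.0138 g


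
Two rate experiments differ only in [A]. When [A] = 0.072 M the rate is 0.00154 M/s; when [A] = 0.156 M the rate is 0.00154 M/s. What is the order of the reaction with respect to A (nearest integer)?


Rate is proportional to [A]^n, so rate2/rate1 = ([A]2/[A]1)^n. Take logs to solve for n.
rate2/rate1 = 0.00154 / 0.00154 = 1.0
[A]2/[A]1 = 0.156 / 0.072 = 2.1667
n = ln(1.0) / ln(2.1667) = 0.0
Nearest integer order:

0


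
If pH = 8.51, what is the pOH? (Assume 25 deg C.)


At 25 deg C, pH + pOH = 14.
pOH = 14 - pH = 14 - 8.51
pOH = 5.49:

5.49


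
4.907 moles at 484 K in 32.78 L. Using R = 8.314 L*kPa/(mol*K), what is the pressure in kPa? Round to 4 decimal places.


PV = nRT, solve for P = nRT / V.
nRT = 4.907 * 8.314 * 484 = 19745.6502
P = 19745.6502 / 32.78
P = 602.36882855 kPa, rounded to 4 dp:

602.3688 kPa


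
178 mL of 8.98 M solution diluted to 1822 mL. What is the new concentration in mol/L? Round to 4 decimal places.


Dilution: M1*V1 = M2*V2, solve for M2.
M2 = M1*V1 / V2
M2 = 8.98 * 178 / 1822
M2 = 1598.44 / 1822
M2 = 0.87729967 mol/L, rounded to 4 dp:

0.8773 mol/L


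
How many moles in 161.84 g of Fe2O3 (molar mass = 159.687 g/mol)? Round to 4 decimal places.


n = mass / M
n = 161.84 / 159.687
n = 1.01348263 mol, rounded to 4 dp:

1.0135 mol


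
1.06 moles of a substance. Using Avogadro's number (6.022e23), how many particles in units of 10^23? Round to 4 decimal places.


N = n * NA, then divide by 1e23 for the requested units.
N / 1e23 = n * 6.022
N / 1e23 = 1.06 * 6.022
N / 1e23 = 6.38332, rounded to 4 dp:

6.3833


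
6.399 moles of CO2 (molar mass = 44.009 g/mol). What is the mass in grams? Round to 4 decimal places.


mass = n * M
mass = 6.399 * 44.009
mass = 281.613591 g, rounded to 4 dp:

281.6136 g


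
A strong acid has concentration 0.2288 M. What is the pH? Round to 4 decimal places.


A strong acid dissociates completely, so [H+] equals the given concentration.
pH = -log10([H+]) = -log10(0.2288)
pH = 0.64054398, rounded to 4 dp:

0.6405


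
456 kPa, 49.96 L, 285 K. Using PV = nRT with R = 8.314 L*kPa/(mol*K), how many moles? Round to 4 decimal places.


PV = nRT, solve for n = PV / (RT).
PV = 456 * 49.96 = 22781.76
RT = 8.314 * 285 = 2369.49
n = 22781.76 / 2369.49
n = 9.61462593 mol, rounded to 4 dp:

9.6146 mol


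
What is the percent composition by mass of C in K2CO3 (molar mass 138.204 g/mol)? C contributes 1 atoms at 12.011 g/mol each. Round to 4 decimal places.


pct = 100 * (n_elem * M_elem) / M_total
mass_contribution = 1 * 12.011 = 12.011 g/mol
pct = 100 * 12.011 / 138.204
pct = 8.69077595 %, rounded to 4 dp:

8.6908 %


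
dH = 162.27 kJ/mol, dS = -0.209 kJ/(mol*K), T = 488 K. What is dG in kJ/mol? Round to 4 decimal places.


Gibbs: dG = dH - T*dS (consistent units, dS already in kJ/(mol*K)).
T*dS = 488 * -0.209 = -101.992
dG = 162.27 - (-101.992)
dG = 264.262 kJ/mol, rounded to 4 dp:

264.2620 kJ/mol


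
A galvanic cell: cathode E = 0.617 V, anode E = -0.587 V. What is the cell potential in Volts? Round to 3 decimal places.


Standard cell potential: E_cell = E_cathode - E_anode.
E_cell = 0.617 - (-0.587)
E_cell = 1.204 V, rounded to 3 dp:

1.204 V


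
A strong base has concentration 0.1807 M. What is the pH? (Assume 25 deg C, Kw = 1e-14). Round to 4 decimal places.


A strong base dissociates completely, so [OH-] equals the given concentration.
pOH = -log10([OH-]) = -log10(0.1807) = 0.743042
pH = 14 - pOH = 14 - 0.743042
pH = 13.256958, rounded to 4 dp:

13.2570


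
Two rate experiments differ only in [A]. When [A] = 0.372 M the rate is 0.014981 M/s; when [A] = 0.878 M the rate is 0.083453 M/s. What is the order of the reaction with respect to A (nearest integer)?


Rate is proportional to [A]^n, so rate2/rate1 = ([A]2/[A]1)^n. Take logs to solve for n.
rate2/rate1 = 0.083453 / 0.014981 = 5.5706
[A]2/[A]1 = 0.878 / 0.372 = 2.3602
n = ln(5.5706) / ln(2.3602) = 2.0
Nearest integer order:

2


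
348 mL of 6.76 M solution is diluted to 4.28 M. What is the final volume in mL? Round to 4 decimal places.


Dilution: M1*V1 = M2*V2, solve for V2.
V2 = M1*V1 / M2
V2 = 6.76 * 348 / 4.28
V2 = 2352.48 / 4.28
V2 = 549.64485981 mL, rounded to 4 dp:

549.6449 mL


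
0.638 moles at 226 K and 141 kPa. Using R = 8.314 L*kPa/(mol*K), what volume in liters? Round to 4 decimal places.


PV = nRT, solve for V = nRT / P.
nRT = 0.638 * 8.314 * 226 = 1198.779
V = 1198.779 / 141
V = 8.50197872 L, rounded to 4 dp:

8.5020 L


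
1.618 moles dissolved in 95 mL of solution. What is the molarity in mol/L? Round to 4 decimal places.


Convert volume to liters: V_L = V_mL / 1000.
V_L = 95 / 1000 = 0.095 L
M = n / V_L = 1.618 / 0.095
M = 17.03157895 mol/L, rounded to 4 dp:

17.0316 mol/L


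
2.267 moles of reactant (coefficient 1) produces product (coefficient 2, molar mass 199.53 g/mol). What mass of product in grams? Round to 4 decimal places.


Use the coefficient ratio to convert reactant moles to product moles, then multiply by the product's molar mass.
moles_P = moles_R * (coeff_P / coeff_R) = 2.267 * (2/1) = 4.534
mass_P = moles_P * M_P = 4.534 * 199.53
mass_P = 904.66902 g, rounded to 4 dp:

904.6690 g


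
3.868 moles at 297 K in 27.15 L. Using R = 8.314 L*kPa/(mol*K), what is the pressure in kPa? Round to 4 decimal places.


PV = nRT, solve for P = nRT / V.
nRT = 3.868 * 8.314 * 297 = 9551.0899
P = 9551.0899 / 27.15
P = 351.78968324 kPa, rounded to 4 dp:

351.7897 kPa


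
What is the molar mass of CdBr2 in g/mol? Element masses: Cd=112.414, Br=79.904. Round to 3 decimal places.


M = sum(count * atomic_mass) over atoms.
M = 1*112.414 + 2*79.904
M = 112.414 + 159.808
M = 272.222 g/mol, rounded to 3 dp:

272.222 g/mol


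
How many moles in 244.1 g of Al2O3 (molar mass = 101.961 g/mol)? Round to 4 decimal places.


n = mass / M
n = 244.1 / 101.961
n = 2.39405263 mol, rounded to 4 dp:

2.3941 mol


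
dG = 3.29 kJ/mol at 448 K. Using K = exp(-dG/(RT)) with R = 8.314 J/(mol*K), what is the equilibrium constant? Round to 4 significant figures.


dG is in kJ/mol; multiply by 1000 to match R in J/(mol*K).
RT = 8.314 * 448 = 3724.672 J/mol
exponent = -dG*1000 / (RT) = -(3.29*1000) / 3724.672 = -0.88329925
K = exp(-0.88329925)
K = 0.41341669, rounded to 4 significant figures:

0.4134


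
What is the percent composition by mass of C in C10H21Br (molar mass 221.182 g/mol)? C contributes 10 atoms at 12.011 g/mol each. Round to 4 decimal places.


pct = 100 * (n_elem * M_elem) / M_total
mass_contribution = 10 * 12.011 = 120.11 g/mol
pct = 100 * 120.11 / 221.182
pct = 54.3036956 %, rounded to 4 dp:

54.3037 %


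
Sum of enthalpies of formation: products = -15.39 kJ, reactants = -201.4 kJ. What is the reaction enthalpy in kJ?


dH_rxn = sum(dH_f products) - sum(dH_f reactants)
dH_rxn = -15.39 - (-201.4)
dH_rxn = 186.01 kJ:

186.01 kJ


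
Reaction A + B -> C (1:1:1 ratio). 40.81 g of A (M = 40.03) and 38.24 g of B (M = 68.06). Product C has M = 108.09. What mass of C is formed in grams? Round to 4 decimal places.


Find moles of each reactant; the smaller value is the limiting reagent in a 1:1:1 reaction, so moles_C equals moles of the limiter.
n_A = mass_A / M_A = 40.81 / 40.03 = 1.019485 mol
n_B = mass_B / M_B = 38.24 / 68.06 = 0.561857 mol
Limiting reagent: B (smaller), n_limiting = 0.561857 mol
mass_C = n_limiting * M_C = 0.561857 * 108.09
mass_C = 60.73112313 g, rounded to 4 dp:

60.7311 g


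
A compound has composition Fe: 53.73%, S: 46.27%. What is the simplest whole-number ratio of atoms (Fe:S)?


Assume 100 g of compound, divide each mass% by atomic mass to get moles, then normalize by the smallest to get a raw atom ratio.
Moles per 100 g: Fe: 53.73/55.845 = 0.9621, S: 46.27/32.065 = 1.443
Raw ratio (divide by min = 0.9621): Fe: 1.0, S: 1.5
Multiply by 2 to clear fractions: Fe: 2.0 ~= 2, S: 3.0 ~= 3
Reduce by GCD to get the simplest whole-number ratio:

2:3


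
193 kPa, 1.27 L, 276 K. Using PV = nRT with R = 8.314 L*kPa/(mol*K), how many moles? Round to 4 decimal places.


PV = nRT, solve for n = PV / (RT).
PV = 193 * 1.27 = 245.11
RT = 8.314 * 276 = 2294.664
n = 245.11 / 2294.664
n = 0.10681738 mol, rounded to 4 dp:

0.1068 mol


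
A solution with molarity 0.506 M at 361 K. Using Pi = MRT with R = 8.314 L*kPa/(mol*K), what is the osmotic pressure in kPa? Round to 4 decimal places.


Osmotic pressure (van't Hoff): Pi = M*R*T.
RT = 8.314 * 361 = 3001.354
Pi = 0.506 * 3001.354
Pi = 1518.685124 kPa, rounded to 4 dp:

1518.6851 kPa


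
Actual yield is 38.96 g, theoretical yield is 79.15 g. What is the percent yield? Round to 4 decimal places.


% yield = 100 * actual / theoretical
% yield = 100 * 38.96 / 79.15
% yield = 49.22299431 %, rounded to 4 dp:

49.2230 %


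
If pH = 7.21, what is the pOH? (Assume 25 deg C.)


At 25 deg C, pH + pOH = 14.
pOH = 14 - pH = 14 - 7.21
pOH = 6.79:

6.79


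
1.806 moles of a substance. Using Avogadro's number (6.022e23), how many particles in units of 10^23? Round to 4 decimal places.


N = n * NA, then divide by 1e23 for the requested units.
N / 1e23 = n * 6.022
N / 1e23 = 1.806 * 6.022
N / 1e23 = 10.875732, rounded to 4 dp:

10.8757


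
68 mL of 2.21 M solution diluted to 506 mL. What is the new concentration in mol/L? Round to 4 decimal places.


Dilution: M1*V1 = M2*V2, solve for M2.
M2 = M1*V1 / V2
M2 = 2.21 * 68 / 506
M2 = 150.28 / 506
M2 = 0.29699605 mol/L, rounded to 4 dp:

0.2970 mol/L


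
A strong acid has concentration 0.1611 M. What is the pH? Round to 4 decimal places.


A strong acid dissociates completely, so [H+] equals the given concentration.
pH = -log10([H+]) = -log10(0.1611)
pH = 0.79290446, rounded to 4 dp:

0.7929


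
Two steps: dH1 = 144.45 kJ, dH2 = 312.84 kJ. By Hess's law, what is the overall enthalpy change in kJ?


Hess's law: enthalpy is a state function, so add the step enthalpies.
dH_total = dH1 + dH2 = 144.45 + (312.84)
dH_total = 457.29 kJ:

457.29 kJ


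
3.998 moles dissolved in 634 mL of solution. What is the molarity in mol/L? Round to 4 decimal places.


Convert volume to liters: V_L = V_mL / 1000.
V_L = 634 / 1000 = 0.634 L
M = n / V_L = 3.998 / 0.634
M = 6.30599369 mol/L, rounded to 4 dp:

6.3060 mol/L


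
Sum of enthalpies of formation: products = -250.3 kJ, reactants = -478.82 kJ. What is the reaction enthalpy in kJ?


dH_rxn = sum(dH_f products) - sum(dH_f reactants)
dH_rxn = -250.3 - (-478.82)
dH_rxn = 228.52 kJ:

228.52 kJ


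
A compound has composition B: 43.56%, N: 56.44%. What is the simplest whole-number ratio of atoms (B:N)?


Assume 100 g of compound, divide each mass% by atomic mass to get moles, then normalize by the smallest to get a raw atom ratio.
Moles per 100 g: B: 43.56/10.81 = 4.0296, N: 56.44/14.007 = 4.0294
Raw ratio (divide by min = 4.0294): B: 1.0, N: 1.0
Multiply by 1 to clear fractions: B: 1.0 ~= 1, N: 1.0 ~= 1
Reduce by GCD to get the simplest whole-number ratio:

1:1


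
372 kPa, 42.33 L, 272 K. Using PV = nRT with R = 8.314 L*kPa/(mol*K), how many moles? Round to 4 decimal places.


PV = nRT, solve for n = PV / (RT).
PV = 372 * 42.33 = 15746.76
RT = 8.314 * 272 = 2261.408
n = 15746.76 / 2261.408
n = 6.96325475 mol, rounded to 4 dp:

6.9633 mol


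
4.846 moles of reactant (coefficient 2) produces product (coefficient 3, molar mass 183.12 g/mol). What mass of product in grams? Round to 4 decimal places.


Use the coefficient ratio to convert reactant moles to product moles, then multiply by the product's molar mass.
moles_P = moles_R * (coeff_P / coeff_R) = 4.846 * (3/2) = 7.269
mass_P = moles_P * M_P = 7.269 * 183.12
mass_P = 1331.09928 g, rounded to 4 dp:

1331.0993 g


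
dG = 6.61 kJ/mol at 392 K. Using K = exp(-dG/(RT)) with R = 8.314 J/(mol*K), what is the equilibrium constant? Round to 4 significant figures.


dG is in kJ/mol; multiply by 1000 to match R in J/(mol*K).
RT = 8.314 * 392 = 3259.088 J/mol
exponent = -dG*1000 / (RT) = -(6.61*1000) / 3259.088 = -2.02817475
K = exp(-2.02817475)
K = 0.13157546, rounded to 4 significant figures:

0.1316


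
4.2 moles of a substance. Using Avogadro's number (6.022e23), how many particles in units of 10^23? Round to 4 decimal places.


N = n * NA, then divide by 1e23 for the requested units.
N / 1e23 = n * 6.022
N / 1e23 = 4.2 * 6.022
N / 1e23 = 25.2924, rounded to 4 dp:

25.2924


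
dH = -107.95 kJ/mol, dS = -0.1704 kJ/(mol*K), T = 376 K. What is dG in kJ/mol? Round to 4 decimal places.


Gibbs: dG = dH - T*dS (consistent units, dS already in kJ/(mol*K)).
T*dS = 376 * -0.1704 = -64.0704
dG = -107.95 - (-64.0704)
dG = -43.8796 kJ/mol, rounded to 4 dp:

-43.8796 kJ/mol


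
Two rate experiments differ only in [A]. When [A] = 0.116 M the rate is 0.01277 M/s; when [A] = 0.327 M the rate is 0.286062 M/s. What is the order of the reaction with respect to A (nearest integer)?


Rate is proportional to [A]^n, so rate2/rate1 = ([A]2/[A]1)^n. Take logs to solve for n.
rate2/rate1 = 0.286062 / 0.01277 = 22.4011
[A]2/[A]1 = 0.327 / 0.116 = 2.819
n = ln(22.4011) / ln(2.819) = 3.0
Nearest integer order:

3


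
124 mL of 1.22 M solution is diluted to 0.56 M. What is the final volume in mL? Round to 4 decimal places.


Dilution: M1*V1 = M2*V2, solve for V2.
V2 = M1*V1 / M2
V2 = 1.22 * 124 / 0.56
V2 = 151.28 / 0.56
V2 = 270.14285714 mL, rounded to 4 dp:

270.1429 mL


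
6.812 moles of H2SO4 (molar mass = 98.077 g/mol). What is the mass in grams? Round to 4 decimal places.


mass = n * M
mass = 6.812 * 98.077
mass = 668.100524 g, rounded to 4 dp:

668.1005 g


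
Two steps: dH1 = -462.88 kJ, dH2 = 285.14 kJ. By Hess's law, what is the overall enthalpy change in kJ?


Hess's law: enthalpy is a state function, so add the step enthalpies.
dH_total = dH1 + dH2 = -462.88 + (285.14)
dH_total = -177.74 kJ:

-177.74 kJ


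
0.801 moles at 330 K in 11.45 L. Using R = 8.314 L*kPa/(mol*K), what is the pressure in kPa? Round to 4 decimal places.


PV = nRT, solve for P = nRT / V.
nRT = 0.801 * 8.314 * 330 = 2197.6396
P = 2197.6396 / 11.45
P = 191.93358952 kPa, rounded to 4 dp:

191.9336 kPa


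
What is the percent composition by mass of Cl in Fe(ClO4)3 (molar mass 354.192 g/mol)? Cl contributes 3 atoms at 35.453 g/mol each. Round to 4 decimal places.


pct = 100 * (n_elem * M_elem) / M_total
mass_contribution = 3 * 35.453 = 106.359 g/mol
pct = 100 * 106.359 / 354.192
pct = 30.02862854 %, rounded to 4 dp:

30.0286 %


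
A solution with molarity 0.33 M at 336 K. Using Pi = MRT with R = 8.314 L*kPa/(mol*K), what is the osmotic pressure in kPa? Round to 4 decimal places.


Osmotic pressure (van't Hoff): Pi = M*R*T.
RT = 8.314 * 336 = 2793.504
Pi = 0.33 * 2793.504
Pi = 921.85632 kPa, rounded to 4 dp:

921.8563 kPa


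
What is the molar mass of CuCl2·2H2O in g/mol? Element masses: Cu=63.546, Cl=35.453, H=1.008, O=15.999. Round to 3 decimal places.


M = sum(count * atomic_mass) over atoms.
M = 1*63.546 + 2*35.453 + 4*1.008 + 2*15.999
M = 63.546 + 70.906 + 4.032 + 31.998
M = 170.482 g/mol, rounded to 3 dp:

170.482 g/mol


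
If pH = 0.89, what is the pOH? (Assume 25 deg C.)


At 25 deg C, pH + pOH = 14.
pOH = 14 - pH = 14 - 0.89
pOH = 13.11:

13.11


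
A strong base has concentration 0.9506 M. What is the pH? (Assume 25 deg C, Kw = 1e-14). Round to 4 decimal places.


A strong base dissociates completely, so [OH-] equals the given concentration.
pOH = -log10([OH-]) = -log10(0.9506) = 0.022002
pH = 14 - pOH = 14 - 0.022002
pH = 13.977998, rounded to 4 dp:

13.9780


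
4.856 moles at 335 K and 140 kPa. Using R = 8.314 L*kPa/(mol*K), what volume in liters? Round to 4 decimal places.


PV = nRT, solve for V = nRT / P.
nRT = 4.856 * 8.314 * 335 = 13524.8826
V = 13524.8826 / 140
V = 96.60630429 L, rounded to 4 dp:

96.6063 L


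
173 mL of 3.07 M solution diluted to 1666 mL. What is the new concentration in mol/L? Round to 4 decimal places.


Dilution: M1*V1 = M2*V2, solve for M2.
M2 = M1*V1 / V2
M2 = 3.07 * 173 / 1666
M2 = 531.11 / 1666
M2 = 0.31879352 mol/L, rounded to 4 dp:

0.3188 mol/L


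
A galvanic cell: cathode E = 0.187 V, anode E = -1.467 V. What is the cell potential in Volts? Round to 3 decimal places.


Standard cell potential: E_cell = E_cathode - E_anode.
E_cell = 0.187 - (-1.467)
E_cell = 1.654 V, rounded to 3 dp:

1.654 V


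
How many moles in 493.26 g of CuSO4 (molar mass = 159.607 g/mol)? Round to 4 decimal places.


n = mass / M
n = 493.26 / 159.607
n = 3.09046596 mol, rounded to 4 dp:

3.0905 mol


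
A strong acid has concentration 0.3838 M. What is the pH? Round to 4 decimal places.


A strong acid dissociates completely, so [H+] equals the given concentration.
pH = -log10([H+]) = -log10(0.3838)
pH = 0.41589503, rounded to 4 dp:

0.4159


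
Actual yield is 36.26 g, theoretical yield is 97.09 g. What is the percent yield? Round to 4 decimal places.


% yield = 100 * actual / theoretical
% yield = 100 * 36.26 / 97.09
% yield = 37.34679164 %, rounded to 4 dp:

37.3468 %


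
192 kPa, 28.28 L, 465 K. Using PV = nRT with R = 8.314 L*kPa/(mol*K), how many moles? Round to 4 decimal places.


PV = nRT, solve for n = PV / (RT).
PV = 192 * 28.28 = 5429.76
RT = 8.314 * 465 = 3866.01
n = 5429.76 / 3866.01
n = 1.4044868 mol, rounded to 4 dp:

1.4045 mol


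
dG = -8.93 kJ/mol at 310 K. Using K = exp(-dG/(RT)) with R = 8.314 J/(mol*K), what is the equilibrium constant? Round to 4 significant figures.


dG is in kJ/mol; multiply by 1000 to match R in J/(mol*K).
RT = 8.314 * 310 = 2577.34 J/mol
exponent = -dG*1000 / (RT) = -(-8.93*1000) / 2577.34 = 3.46481256
K = exp(3.46481256)
K = 31.970467, rounded to 4 significant figures:

31.97


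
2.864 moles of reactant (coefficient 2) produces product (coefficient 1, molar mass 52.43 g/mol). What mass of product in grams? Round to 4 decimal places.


Use the coefficient ratio to convert reactant moles to product moles, then multiply by the product's molar mass.
moles_P = moles_R * (coeff_P / coeff_R) = 2.864 * (1/2) = 1.432
mass_P = moles_P * M_P = 1.432 * 52.43
mass_P = 75.07976 g, rounded to 4 dp:

75.0798 g


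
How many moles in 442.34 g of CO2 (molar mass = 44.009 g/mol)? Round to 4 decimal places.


n = mass / M
n = 442.34 / 44.009
n = 10.05112591 mol, rounded to 4 dp:

10.0511 mol


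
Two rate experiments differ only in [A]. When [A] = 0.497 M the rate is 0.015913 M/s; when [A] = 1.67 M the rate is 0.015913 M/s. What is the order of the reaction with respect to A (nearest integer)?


Rate is proportional to [A]^n, so rate2/rate1 = ([A]2/[A]1)^n. Take logs to solve for n.
rate2/rate1 = 0.015913 / 0.015913 = 1.0
[A]2/[A]1 = 1.67 / 0.497 = 3.3602
n = ln(1.0) / ln(3.3602) = 0.0
Nearest integer order:

0


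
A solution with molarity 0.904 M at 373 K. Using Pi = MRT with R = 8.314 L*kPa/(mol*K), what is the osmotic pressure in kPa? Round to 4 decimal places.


Osmotic pressure (van't Hoff): Pi = M*R*T.
RT = 8.314 * 373 = 3101.122
Pi = 0.904 * 3101.122
Pi = 2803.414288 kPa, rounded to 4 dp:

2803.4143 kPa


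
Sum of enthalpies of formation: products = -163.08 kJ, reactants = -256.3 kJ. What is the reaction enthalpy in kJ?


dH_rxn = sum(dH_f products) - sum(dH_f reactants)
dH_rxn = -163.08 - (-256.3)
dH_rxn = 93.22 kJ:

93.22 kJ


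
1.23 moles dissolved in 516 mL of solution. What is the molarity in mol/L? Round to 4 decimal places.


Convert volume to liters: V_L = V_mL / 1000.
V_L = 516 / 1000 = 0.516 L
M = n / V_L = 1.23 / 0.516
M = 2.38372093 mol/L, rounded to 4 dp:

2.3837 mol/L


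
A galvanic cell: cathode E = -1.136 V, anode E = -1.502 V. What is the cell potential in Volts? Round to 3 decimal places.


Standard cell potential: E_cell = E_cathode - E_anode.
E_cell = -1.136 - (-1.502)
E_cell = 0.366 V, rounded to 3 dp:

0.366 V


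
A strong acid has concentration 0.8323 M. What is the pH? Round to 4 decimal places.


A strong acid dissociates completely, so [H+] equals the given concentration.
pH = -log10([H+]) = -log10(0.8323)
pH = 0.07972011, rounded to 4 dp:

0.0797


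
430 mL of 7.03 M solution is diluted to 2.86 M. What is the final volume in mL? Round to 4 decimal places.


Dilution: M1*V1 = M2*V2, solve for V2.
V2 = M1*V1 / M2
V2 = 7.03 * 430 / 2.86
V2 = 3022.9 / 2.86
V2 = 1056.95804196 mL, rounded to 4 dp:

1056.9580 mL
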